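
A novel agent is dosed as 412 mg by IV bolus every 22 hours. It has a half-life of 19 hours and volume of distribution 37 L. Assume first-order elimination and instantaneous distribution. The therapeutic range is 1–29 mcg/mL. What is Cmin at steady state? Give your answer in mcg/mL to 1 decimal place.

9.0 mcg/mL

Over one 22-h interval, 22/19 ≈ 1.1579 half-lives elapse, leaving f ≈ 0.4482 of each dose.
Accumulation ratio R = 1/(1 − f) ≈ 1/0.5518 ≈ 1.8123.
Single-dose peak C₀ = D/Vd = 412/37 ≈ 11.135 mcg/mL.
Cmax,ss = C₀/(1 − f) ≈ 11.135/0.5518 ≈ 20.179 mcg/mL.
Steady-state trough Cmin,ss = Cmax,ss·f ≈ 20.179 × 0.4482 ≈ 9.044 mcg/mL.
Trough 9.0 mcg/mL vs MEC 1 mcg/mL: adequate.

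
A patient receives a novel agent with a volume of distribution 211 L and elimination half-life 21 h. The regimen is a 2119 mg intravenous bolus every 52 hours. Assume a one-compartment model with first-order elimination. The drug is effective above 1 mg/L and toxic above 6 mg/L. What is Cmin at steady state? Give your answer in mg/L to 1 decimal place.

2.2 mg/L

Over one 52-h interval, 52/21 ≈ 2.4762 half-lives elapse, leaving f ≈ 0.1797 of each dose.
Single-dose peak C₀ = D/Vd = 2119/211 ≈ 10.043 mg/L.
Steady-state trough Cmin,ss = C₀·f/(1−f) ≈ 10.043 × 0.1797/0.8203 ≈ 2.200 mg/L.
Trough 2.2 mg/L vs MEC 1 mg/L: adequate.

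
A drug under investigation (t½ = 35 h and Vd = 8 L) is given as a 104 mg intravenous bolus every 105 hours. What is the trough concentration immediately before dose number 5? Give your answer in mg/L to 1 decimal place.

1.9 mg/L

f = (1/2)^(τ/t½) = (1/2)^(105/35) ≈ 0.1250.
C₀ = D/Vd = 104/8 ≈ 13.000 mg/L.
Before the 5th dose, 4 doses have been given. Superposition: Cmin = C₀·(f + f² + … + f^4).
≈ 13.000 × (0.1250 + 0.0156 + 0.0020 + 0.0002) ≈ 13.000 × 0.1428 ≈ 1.856 mg/L.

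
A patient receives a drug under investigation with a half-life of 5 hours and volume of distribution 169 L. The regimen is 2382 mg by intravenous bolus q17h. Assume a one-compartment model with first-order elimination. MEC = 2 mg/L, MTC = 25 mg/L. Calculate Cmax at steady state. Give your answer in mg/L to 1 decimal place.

τ/t½ = 17/5 ≈ 3.4, so fraction remaining f = (1/2)^(17/5) ≈ 0.0947.
At steady state, accumulation factor R = 1/(1 − e^(−kτ)) ≈ 1.1046.
Each bolus raises the concentration by D/Vd = 2382/169 ≈ 14.095 mg/L.
Cmax,ss = C₀/(1 − f) ≈ 14.095/0.9053 ≈ 15.569 mg/L.
Peak 15.6 mg/L vs MTC 25 mg/L: below toxic threshold.

15.6 mg/L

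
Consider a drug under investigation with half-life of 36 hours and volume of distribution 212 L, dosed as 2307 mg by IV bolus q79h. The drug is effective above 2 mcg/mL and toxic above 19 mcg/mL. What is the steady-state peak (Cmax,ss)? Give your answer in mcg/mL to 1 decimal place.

Over one 79-h interval, 79/36 ≈ 2.1944 half-lives elapse, leaving f ≈ 0.2185 of each dose.
At steady state, accumulation factor R = 1/(1 − e^(−kτ)) ≈ 1.2796.
Each bolus raises the concentration by D/Vd = 2307/212 ≈ 10.882 mcg/mL.
Steady-state peak Cmax,ss = C₀·R ≈ 10.882 × 1.2796 ≈ 13.925 mcg/mL.
Peak 13.9 mcg/mL vs MTC 19 mcg/mL: below toxic threshold.

13.9 mcg/mL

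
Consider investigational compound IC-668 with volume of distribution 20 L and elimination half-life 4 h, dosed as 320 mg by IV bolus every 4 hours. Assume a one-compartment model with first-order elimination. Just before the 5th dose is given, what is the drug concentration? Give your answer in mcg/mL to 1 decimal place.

f = (1/2)^(τ/t½) = (1/2)^(4/4) ≈ 0.5000.
C₀ = D/Vd = 320/20 ≈ 16.000 mcg/mL.
Before the 5th dose, 4 doses have been given. Superposition: Cmin = C₀·(f + f² + … + f^4).
≈ 16.000 × (0.5000 + 0.2500 + 0.1250 + 0.0625) ≈ 16.000 × 0.9375 ≈ 15.000 mcg/mL.

15.0 mcg/mL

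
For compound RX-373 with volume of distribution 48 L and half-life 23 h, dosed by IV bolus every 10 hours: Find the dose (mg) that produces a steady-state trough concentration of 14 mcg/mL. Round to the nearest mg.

τ/t½ = 10/23 ≈ 0.43478, so f = (1/2)^(10/23) ≈ 0.739805.
Cmin,ss = (D/Vd)·f/(1−f), so D = Cmin,ss·Vd·(1−f)/f.
D = 14 × 48 × (1−f)/f ≈ 14 × 48 × 0.35171 ≈ 236.35 mg.

236 mg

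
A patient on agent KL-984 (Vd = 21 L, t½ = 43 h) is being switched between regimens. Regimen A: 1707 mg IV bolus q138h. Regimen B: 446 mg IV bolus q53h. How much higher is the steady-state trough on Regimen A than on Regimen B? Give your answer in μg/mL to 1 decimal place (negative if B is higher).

-5.9 μg/mL

Regimen A: f = (1/2)^(138/43) ≈ 0.1081; Cmin,ss = (1707/21)·f/(1−f) ≈ 9.852 μg/mL.
Regimen B: f = (1/2)^(53/43) ≈ 0.4256; Cmin,ss = (446/21)·f/(1−f) ≈ 15.736 μg/mL.
Difference ≈ 9.852 − 15.736 ≈ -5.884 μg/mL.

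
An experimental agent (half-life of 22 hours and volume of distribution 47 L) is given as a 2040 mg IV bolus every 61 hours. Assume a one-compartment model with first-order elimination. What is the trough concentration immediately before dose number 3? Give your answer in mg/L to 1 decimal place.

7.3 mg/L

f = (1/2)^(τ/t½) = (1/2)^(61/22) ≈ 0.1463.
C₀ = D/Vd = 2040/47 ≈ 43.404 mg/L.
Before the 3rd dose, 2 doses have been given. Superposition: Cmin = C₀·(f + f²).
≈ 43.404 × (0.1463 + 0.0214) ≈ 43.404 × 0.1677 ≈ 7.279 mg/L.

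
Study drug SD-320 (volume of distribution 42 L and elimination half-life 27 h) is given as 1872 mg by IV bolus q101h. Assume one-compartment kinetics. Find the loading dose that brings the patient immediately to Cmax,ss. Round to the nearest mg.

f = (1/2)^(101/27) ≈ 0.074804; accumulation ratio R = 1/(1−f) ≈ 1.08085.
Loading dose to hit Cmax,ss on first dose: D_load = D_maint·R ≈ 1872 × 1.08085 ≈ 2023.35 mg.

2023 mg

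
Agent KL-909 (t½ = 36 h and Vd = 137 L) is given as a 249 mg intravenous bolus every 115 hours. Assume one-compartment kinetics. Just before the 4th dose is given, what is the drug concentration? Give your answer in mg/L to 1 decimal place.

0.2 mg/L

f = (1/2)^(τ/t½) = (1/2)^(115/36) ≈ 0.1092.
C₀ = D/Vd = 249/137 ≈ 1.818 mg/L.
Before the 4th dose, 3 doses have been given. Superposition: Cmin = C₀·(f + f² + … + f^3).
≈ 1.818 × (0.1092 + 0.0119 + 0.0013) ≈ 1.818 × 0.1224 ≈ 0.223 mg/L.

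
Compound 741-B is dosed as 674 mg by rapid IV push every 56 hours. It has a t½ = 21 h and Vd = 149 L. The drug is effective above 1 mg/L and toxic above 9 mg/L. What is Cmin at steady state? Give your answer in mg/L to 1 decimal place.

Over one 56-h interval, 56/21 ≈ 2.6667 half-lives elapse, leaving f ≈ 0.1575 of each dose.
At steady state, accumulation factor R = 1/(1 − e^(−kτ)) ≈ 1.1869.
Each bolus raises the concentration by D/Vd = 674/149 ≈ 4.523 mg/L.
Cmax,ss = C₀/(1 − f) ≈ 4.523/0.8425 ≈ 5.369 mg/L.
One interval later, Cmin,ss = Cmax,ss·e^(−kτ) ≈ 5.369 × 0.1575 ≈ 0.846 mg/L.
Trough 0.8 mg/L vs MEC 1 mg/L: subtherapeutic.

0.8 mg/L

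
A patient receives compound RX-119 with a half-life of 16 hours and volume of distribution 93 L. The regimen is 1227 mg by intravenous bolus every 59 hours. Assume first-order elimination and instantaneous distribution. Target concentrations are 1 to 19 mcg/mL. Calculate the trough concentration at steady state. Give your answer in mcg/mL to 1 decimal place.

Over one 59-h interval, 59/16 ≈ 3.6875 half-lives elapse, leaving f ≈ 0.0776 of each dose.
Accumulation ratio R = 1/(1 − f) ≈ 1/0.9224 ≈ 1.0841.
Each bolus raises the concentration by D/Vd = 1227/93 ≈ 13.194 mcg/mL.
Steady-state peak Cmax,ss = C₀·R ≈ 13.194 × 1.0841 ≈ 14.304 mcg/mL.
One interval later, Cmin,ss = Cmax,ss·e^(−kτ) ≈ 14.304 × 0.0776 ≈ 1.110 mcg/mL.
Trough 1.1 mcg/mL vs MEC 1 mcg/mL: adequate.

1.1 mcg/mL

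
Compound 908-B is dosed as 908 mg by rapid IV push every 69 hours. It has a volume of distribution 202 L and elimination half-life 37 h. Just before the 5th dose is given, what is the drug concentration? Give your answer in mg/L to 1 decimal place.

f = (1/2)^(τ/t½) = (1/2)^(69/37) ≈ 0.2745.
C₀ = D/Vd = 908/202 ≈ 4.495 mg/L.
Before the 5th dose, 4 doses have been given. Superposition: Cmin = C₀·(f + f² + … + f^4).
≈ 4.495 × (0.2745 + 0.0754 + 0.0207 + 0.0057) ≈ 4.495 × 0.3763 ≈ 1.691 mg/L.

1.7 mg/L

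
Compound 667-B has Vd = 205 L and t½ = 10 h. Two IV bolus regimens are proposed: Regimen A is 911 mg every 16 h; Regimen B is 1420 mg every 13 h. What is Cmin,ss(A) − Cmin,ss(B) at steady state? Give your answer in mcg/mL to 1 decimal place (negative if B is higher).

Regimen A: f = (1/2)^(16/10) ≈ 0.3299; Cmin,ss = (911/205)·f/(1−f) ≈ 2.188 mcg/mL.
Regimen B: f = (1/2)^(13/10) ≈ 0.4061; Cmin,ss = (1420/205)·f/(1−f) ≈ 4.736 mcg/mL.
Difference ≈ 2.188 − 4.736 ≈ -2.548 mcg/mL.

-2.5 mcg/mL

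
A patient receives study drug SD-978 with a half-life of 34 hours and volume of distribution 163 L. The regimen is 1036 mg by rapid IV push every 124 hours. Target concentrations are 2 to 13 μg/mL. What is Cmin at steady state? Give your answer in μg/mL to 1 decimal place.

0.6 μg/mL

k = ln2/t½ = ln2/34 ≈ 0.020387 h⁻¹; fraction remaining f = e^(−kτ) = e^(−0.020387×124) ≈ 0.0798.
At steady state, accumulation factor R = 1/(1 − e^(−kτ)) ≈ 1.0867.
Single-dose peak C₀ = D/Vd = 1036/163 ≈ 6.356 μg/mL.
Cmax,ss = C₀/(1 − f) ≈ 6.356/0.9202 ≈ 6.907 μg/mL.
One interval later, Cmin,ss = Cmax,ss·e^(−kτ) ≈ 6.907 × 0.0798 ≈ 0.551 μg/mL.
Trough 0.6 μg/mL vs MEC 2 μg/mL: subtherapeutic.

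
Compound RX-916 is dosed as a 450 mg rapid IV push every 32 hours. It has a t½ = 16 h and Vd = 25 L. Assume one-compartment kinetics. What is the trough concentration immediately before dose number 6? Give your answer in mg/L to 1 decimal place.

f = (1/2)^(τ/t½) = (1/2)^(32/16) ≈ 0.2500.
C₀ = D/Vd = 450/25 ≈ 18.000 mg/L.
Before the 6th dose, 5 doses have been given. Superposition: Cmin = C₀·(f + f² + … + f^5).
≈ 18.000 × (0.2500 + 0.0625 + 0.0156 + 0.0039 + 0.0010) ≈ 18.000 × 0.3330 ≈ 5.994 mg/L.

6.0 mg/L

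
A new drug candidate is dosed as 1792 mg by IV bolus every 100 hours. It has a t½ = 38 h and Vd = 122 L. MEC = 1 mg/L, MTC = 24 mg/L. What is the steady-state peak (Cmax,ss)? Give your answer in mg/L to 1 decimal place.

k = ln2/t½ = ln2/38 ≈ 0.018241 h⁻¹; fraction remaining f = e^(−kτ) = e^(−0.018241×100) ≈ 0.1614.
At steady state, accumulation factor R = 1/(1 − e^(−kτ)) ≈ 1.1925.
Single-dose peak C₀ = D/Vd = 1792/122 ≈ 14.689 mg/L.
Steady-state peak Cmax,ss = C₀·R ≈ 14.689 × 1.1925 ≈ 17.517 mg/L.
Peak 17.5 mg/L vs MTC 24 mg/L: below toxic threshold.

17.5 mg/L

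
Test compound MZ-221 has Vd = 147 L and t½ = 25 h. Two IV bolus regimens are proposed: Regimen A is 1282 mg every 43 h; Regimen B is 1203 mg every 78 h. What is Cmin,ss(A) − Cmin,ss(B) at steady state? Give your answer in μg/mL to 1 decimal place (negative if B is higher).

2.7 μg/mL

Regimen A: f = (1/2)^(43/25) ≈ 0.3035; Cmin,ss = (1282/147)·f/(1−f) ≈ 3.800 μg/mL.
Regimen B: f = (1/2)^(78/25) ≈ 0.1150; Cmin,ss = (1203/147)·f/(1−f) ≈ 1.063 μg/mL.
Difference ≈ 3.800 − 1.063 ≈ 2.737 μg/mL.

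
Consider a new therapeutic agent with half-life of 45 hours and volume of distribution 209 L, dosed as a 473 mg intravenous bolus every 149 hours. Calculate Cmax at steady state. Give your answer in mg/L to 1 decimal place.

k = ln2/t½ = ln2/45 ≈ 0.015403 h⁻¹; fraction remaining f = e^(−kτ) = e^(−0.015403×149) ≈ 0.1008.
Accumulation ratio R = 1/(1 − f) ≈ 1/0.8992 ≈ 1.1121.
Each bolus raises the concentration by D/Vd = 473/209 ≈ 2.263 mg/L.
Steady-state peak Cmax,ss = C₀·R ≈ 2.263 × 1.1121 ≈ 2.517 mg/L.

2.5 mg/L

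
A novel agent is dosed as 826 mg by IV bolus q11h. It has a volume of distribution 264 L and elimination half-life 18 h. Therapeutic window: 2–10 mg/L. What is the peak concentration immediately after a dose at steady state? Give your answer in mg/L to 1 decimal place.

τ/t½ = 11/18 ≈ 0.61111, so fraction remaining f = (1/2)^(11/18) ≈ 0.6547.
At steady state, accumulation factor R = 1/(1 − e^(−kτ)) ≈ 2.8960.
Single-dose peak C₀ = D/Vd = 826/264 ≈ 3.129 mg/L.
Steady-state peak Cmax,ss = C₀·R ≈ 3.129 × 2.8960 ≈ 9.062 mg/L.
Peak 9.1 mg/L vs MTC 10 mg/L: below toxic threshold.

9.1 mg/L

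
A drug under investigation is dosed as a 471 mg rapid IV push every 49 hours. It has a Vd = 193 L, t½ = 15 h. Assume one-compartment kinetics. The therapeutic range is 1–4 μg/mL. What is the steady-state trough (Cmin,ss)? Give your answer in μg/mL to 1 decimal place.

k = ln2/t½ = ln2/15 ≈ 0.046210 h⁻¹; fraction remaining f = e^(−kτ) = e^(−0.046210×49) ≈ 0.1039.
Each bolus raises the concentration by D/Vd = 471/193 ≈ 2.440 μg/mL.
Steady-state trough Cmin,ss = C₀·f/(1−f) ≈ 2.440 × 0.1039/0.8961 ≈ 0.283 μg/mL.
Trough 0.3 μg/mL vs MEC 1 μg/mL: subtherapeutic.

0.3 μg/mL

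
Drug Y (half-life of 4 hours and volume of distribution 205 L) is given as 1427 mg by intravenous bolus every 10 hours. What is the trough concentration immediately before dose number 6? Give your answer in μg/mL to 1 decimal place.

f = (1/2)^(τ/t½) = (1/2)^(10/4) ≈ 0.1768.
C₀ = D/Vd = 1427/205 ≈ 6.961 μg/mL.
Before the 6th dose, 5 doses have been given. Superposition: Cmin = C₀·(f + f² + … + f^5).
≈ 6.961 × (0.1768 + 0.0313 + 0.0055 + 0.0010 + 0.0002) ≈ 6.961 × 0.2148 ≈ 1.495 μg/mL.

1.5 μg/mL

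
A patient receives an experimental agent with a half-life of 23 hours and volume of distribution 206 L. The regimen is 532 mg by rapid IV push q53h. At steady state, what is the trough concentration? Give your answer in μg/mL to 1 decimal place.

0.7 μg/mL

k = ln2/t½ = ln2/23 ≈ 0.030137 h⁻¹; fraction remaining f = e^(−kτ) = e^(−0.030137×53) ≈ 0.2025.
At steady state, accumulation factor R = 1/(1 − e^(−kτ)) ≈ 1.2539.
Single-dose peak C₀ = D/Vd = 532/206 ≈ 2.583 μg/mL.
Steady-state peak Cmax,ss = C₀·R ≈ 2.583 × 1.2539 ≈ 3.239 μg/mL.
Steady-state trough Cmin,ss = Cmax,ss·f ≈ 3.239 × 0.2025 ≈ 0.656 μg/mL.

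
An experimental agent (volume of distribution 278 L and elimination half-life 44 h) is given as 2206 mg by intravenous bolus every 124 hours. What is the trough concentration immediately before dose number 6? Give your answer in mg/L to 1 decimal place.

f = (1/2)^(τ/t½) = (1/2)^(124/44) ≈ 0.1418.
C₀ = D/Vd = 2206/278 ≈ 7.935 mg/L.
Before the 6th dose, 5 doses have been given. Superposition: Cmin = C₀·(f + f² + … + f^5).
≈ 7.935 × (0.1418 + 0.0201 + 0.0029 + 0.0004 + 0.0001) ≈ 7.935 × 0.1653 ≈ 1.312 mg/L.

1.3 mg/L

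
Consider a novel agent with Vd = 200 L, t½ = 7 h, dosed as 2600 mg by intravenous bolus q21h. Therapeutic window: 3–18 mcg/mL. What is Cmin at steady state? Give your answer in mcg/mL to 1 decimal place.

1.9 mcg/mL

τ = 21 h = 3 half-lives, so f = (1/2)^3 = 0.125.
Accumulation ratio R = 1/(1 − f) = 1/0.875 = 8/7.
Single-dose peak C₀ = D/Vd = 2600/200 = 13 mcg/mL.
Steady-state peak Cmax,ss = C₀·R = 13 × 8/7 ≈ 14.857 mcg/mL.
Steady-state trough Cmin,ss = Cmax,ss·f ≈ 14.857 × 0.125 ≈ 1.857 mcg/mL.
Trough 1.9 mcg/mL vs MEC 3 mcg/mL: subtherapeutic.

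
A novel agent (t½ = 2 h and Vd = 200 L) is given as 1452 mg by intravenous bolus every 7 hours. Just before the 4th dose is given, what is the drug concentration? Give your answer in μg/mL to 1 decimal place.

f = (1/2)^(τ/t½) = (1/2)^(7/2) ≈ 0.0884.
C₀ = D/Vd = 1452/200 ≈ 7.260 μg/mL.
Before the 4th dose, 3 doses have been given. Superposition: Cmin = C₀·(f + f² + … + f^3).
≈ 7.260 × (0.0884 + 0.0078 + 0.0007) ≈ 7.260 × 0.0969 ≈ 0.703 μg/mL.

0.7 μg/mL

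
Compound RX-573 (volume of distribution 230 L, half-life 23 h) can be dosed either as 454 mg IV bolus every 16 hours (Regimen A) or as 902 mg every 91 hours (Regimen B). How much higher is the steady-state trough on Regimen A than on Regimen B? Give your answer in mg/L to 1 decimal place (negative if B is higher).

2.9 mg/L

Regimen A: f = (1/2)^(16/23) ≈ 0.6174; Cmin,ss = (454/230)·f/(1−f) ≈ 3.185 mg/L.
Regimen B: f = (1/2)^(91/23) ≈ 0.0644; Cmin,ss = (902/230)·f/(1−f) ≈ 0.270 mg/L.
Difference ≈ 3.185 − 0.270 ≈ 2.915 mg/L.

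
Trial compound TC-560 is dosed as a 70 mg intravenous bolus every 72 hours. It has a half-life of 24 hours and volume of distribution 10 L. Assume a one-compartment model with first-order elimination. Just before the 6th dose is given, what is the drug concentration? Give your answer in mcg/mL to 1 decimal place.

1.0 mcg/mL

f = (1/2)^(τ/t½) = (1/2)^(72/24) ≈ 0.1250.
C₀ = D/Vd = 70/10 ≈ 7.000 mcg/mL.
Before the 6th dose, 5 doses have been given. Superposition: Cmin = C₀·(f + f² + … + f^5).
≈ 7.000 × (0.1250 + 0.0156 + 0.0020 + 0.0002 + 0.0000) ≈ 7.000 × 0.1428 ≈ 1.000 mcg/mL.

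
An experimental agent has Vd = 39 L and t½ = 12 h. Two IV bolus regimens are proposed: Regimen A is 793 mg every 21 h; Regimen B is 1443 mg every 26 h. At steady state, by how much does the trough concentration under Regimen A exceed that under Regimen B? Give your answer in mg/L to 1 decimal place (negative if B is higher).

-2.0 mg/L

Regimen A: f = (1/2)^(21/12) ≈ 0.2973; Cmin,ss = (793/39)·f/(1−f) ≈ 8.603 mg/L.
Regimen B: f = (1/2)^(26/12) ≈ 0.2227; Cmin,ss = (1443/39)·f/(1−f) ≈ 10.601 mg/L.
Difference ≈ 8.603 − 10.601 ≈ -1.998 mg/L.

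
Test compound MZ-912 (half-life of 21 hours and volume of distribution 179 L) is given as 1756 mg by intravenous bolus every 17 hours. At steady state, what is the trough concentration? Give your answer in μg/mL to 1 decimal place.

13.0 μg/mL

τ/t½ = 17/21 ≈ 0.80952, so fraction remaining f = (1/2)^(17/21) ≈ 0.5706.
Single-dose peak C₀ = D/Vd = 1756/179 ≈ 9.810 μg/mL.
Steady-state trough Cmin,ss = C₀·f/(1−f) ≈ 9.810 × 0.5706/0.4294 ≈ 13.036 μg/mL.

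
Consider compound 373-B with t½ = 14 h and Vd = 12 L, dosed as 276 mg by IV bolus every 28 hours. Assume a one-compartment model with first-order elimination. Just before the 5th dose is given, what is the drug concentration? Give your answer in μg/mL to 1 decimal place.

f = (1/2)^(τ/t½) = (1/2)^(28/14) ≈ 0.2500.
C₀ = D/Vd = 276/12 ≈ 23.000 μg/mL.
Before the 5th dose, 4 doses have been given. Superposition: Cmin = C₀·(f + f² + … + f^4).
≈ 23.000 × (0.2500 + 0.0625 + 0.0156 + 0.0039) ≈ 23.000 × 0.3320 ≈ 7.636 μg/mL.

7.6 μg/mL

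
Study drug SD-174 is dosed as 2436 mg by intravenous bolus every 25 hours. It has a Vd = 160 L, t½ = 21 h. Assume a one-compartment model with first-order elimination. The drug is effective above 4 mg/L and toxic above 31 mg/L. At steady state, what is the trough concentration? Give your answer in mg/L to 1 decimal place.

11.9 mg/L

τ/t½ = 25/21 ≈ 1.1905, so fraction remaining f = (1/2)^(25/21) ≈ 0.4382.
Single-dose peak C₀ = D/Vd = 2436/160 ≈ 15.225 mg/L.
Steady-state trough Cmin,ss = C₀·f/(1−f) ≈ 15.225 × 0.4382/0.5618 ≈ 11.875 mg/L.
Trough 11.9 mg/L vs MEC 4 mg/L: adequate.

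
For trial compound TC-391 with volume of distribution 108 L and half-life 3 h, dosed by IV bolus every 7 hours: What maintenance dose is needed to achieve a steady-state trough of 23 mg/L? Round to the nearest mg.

τ/t½ = 7/3 ≈ 2.3333, so f = (1/2)^(7/3) ≈ 0.198425.
Cmin,ss = (D/Vd)·f/(1−f), so D = Cmin,ss·Vd·(1−f)/f.
D = 23 × 108 × (1−f)/f ≈ 23 × 108 × 4.03969 ≈ 10034.59 mg.

10035 mg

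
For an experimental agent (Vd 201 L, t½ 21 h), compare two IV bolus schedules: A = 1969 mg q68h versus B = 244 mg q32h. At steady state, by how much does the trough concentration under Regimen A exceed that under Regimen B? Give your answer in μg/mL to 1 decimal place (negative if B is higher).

0.5 μg/mL

Regimen A: f = (1/2)^(68/21) ≈ 0.1060; Cmin,ss = (1969/201)·f/(1−f) ≈ 1.161 μg/mL.
Regimen B: f = (1/2)^(32/21) ≈ 0.3478; Cmin,ss = (244/201)·f/(1−f) ≈ 0.647 μg/mL.
Difference ≈ 1.161 − 0.647 ≈ 0.514 μg/mL.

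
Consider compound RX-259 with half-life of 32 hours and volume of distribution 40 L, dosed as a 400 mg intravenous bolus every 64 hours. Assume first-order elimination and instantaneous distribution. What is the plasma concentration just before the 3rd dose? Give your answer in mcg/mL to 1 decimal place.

f = (1/2)^(τ/t½) = (1/2)^(64/32) ≈ 0.2500.
C₀ = D/Vd = 400/40 ≈ 10.000 mcg/mL.
Before the 3rd dose, 2 doses have been given. Superposition: Cmin = C₀·(f + f²).
≈ 10.000 × (0.2500 + 0.0625) ≈ 10.000 × 0.3125 ≈ 3.125 mcg/mL.

3.1 mcg/mL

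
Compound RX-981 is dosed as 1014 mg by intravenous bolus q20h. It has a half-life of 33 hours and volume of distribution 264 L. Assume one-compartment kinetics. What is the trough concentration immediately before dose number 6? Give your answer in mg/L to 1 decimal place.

6.5 mg/L

f = (1/2)^(τ/t½) = (1/2)^(20/33) ≈ 0.6570.
C₀ = D/Vd = 1014/264 ≈ 3.841 mg/L.
Before the 6th dose, 5 doses have been given. Superposition: Cmin = C₀·(f + f² + … + f^5).
≈ 3.841 × (0.6570 + 0.4316 + 0.2836 + 0.1863 + 0.1224) ≈ 3.841 × 1.6809 ≈ 6.456 mg/L.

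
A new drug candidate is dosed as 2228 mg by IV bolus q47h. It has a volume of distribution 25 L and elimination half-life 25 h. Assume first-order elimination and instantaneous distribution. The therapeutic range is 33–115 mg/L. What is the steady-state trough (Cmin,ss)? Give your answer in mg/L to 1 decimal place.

33.2 mg/L

Over one 47-h interval, 47/25 ≈ 1.88 half-lives elapse, leaving f ≈ 0.2717 of each dose.
Each bolus raises the concentration by D/Vd = 2228/25 ≈ 89.120 mg/L.
Steady-state trough Cmin,ss = C₀·f/(1−f) ≈ 89.120 × 0.2717/0.7283 ≈ 33.247 mg/L.
Trough 33.2 mg/L vs MEC 33 mg/L: adequate.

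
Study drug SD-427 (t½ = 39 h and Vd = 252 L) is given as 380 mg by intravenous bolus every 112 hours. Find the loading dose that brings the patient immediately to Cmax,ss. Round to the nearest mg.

440 mg

f = (1/2)^(112/39) ≈ 0.136617; accumulation ratio R = 1/(1−f) ≈ 1.15823.
Loading dose to hit Cmax,ss on first dose: D_load = D_maint·R ≈ 380 × 1.15823 ≈ 440.13 mg.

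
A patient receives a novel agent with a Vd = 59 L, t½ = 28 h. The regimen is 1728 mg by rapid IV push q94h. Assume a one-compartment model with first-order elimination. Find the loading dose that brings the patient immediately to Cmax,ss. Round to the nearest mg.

f = (1/2)^(94/28) ≈ 0.097589; accumulation ratio R = 1/(1−f) ≈ 1.10814.
Loading dose to hit Cmax,ss on first dose: D_load = D_maint·R ≈ 1728 × 1.10814 ≈ 1914.87 mg.

1915 mg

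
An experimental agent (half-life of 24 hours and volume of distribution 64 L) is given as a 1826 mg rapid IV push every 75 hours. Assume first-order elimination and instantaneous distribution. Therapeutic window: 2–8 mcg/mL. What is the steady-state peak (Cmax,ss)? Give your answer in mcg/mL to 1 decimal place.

Over one 75-h interval, 75/24 ≈ 3.125 half-lives elapse, leaving f ≈ 0.1146 of each dose.
At steady state, accumulation factor R = 1/(1 − e^(−kτ)) ≈ 1.1294.
Each bolus raises the concentration by D/Vd = 1826/64 ≈ 28.531 mcg/mL.
Steady-state peak Cmax,ss = C₀·R ≈ 28.531 × 1.1294 ≈ 32.223 mcg/mL.
Peak 32.2 mcg/mL vs MTC 8 mcg/mL: exceeds toxic threshold.

32.2 mcg/mL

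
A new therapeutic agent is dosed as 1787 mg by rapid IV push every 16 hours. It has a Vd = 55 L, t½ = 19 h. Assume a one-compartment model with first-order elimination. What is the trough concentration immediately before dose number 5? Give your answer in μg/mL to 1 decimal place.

37.0 μg/mL

f = (1/2)^(τ/t½) = (1/2)^(16/19) ≈ 0.5578.
C₀ = D/Vd = 1787/55 ≈ 32.491 μg/mL.
Before the 5th dose, 4 doses have been given. Superposition: Cmin = C₀·(f + f² + … + f^4).
≈ 32.491 × (0.5578 + 0.3111 + 0.1736 + 0.0968) ≈ 32.491 × 1.1393 ≈ 37.017 μg/mL.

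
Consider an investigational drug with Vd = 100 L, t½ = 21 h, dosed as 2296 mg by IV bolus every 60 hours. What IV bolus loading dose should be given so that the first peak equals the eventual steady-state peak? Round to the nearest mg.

2664 mg

f = (1/2)^(60/21) ≈ 0.138011; accumulation ratio R = 1/(1−f) ≈ 1.16011.
Loading dose to hit Cmax,ss on first dose: D_load = D_maint·R ≈ 2296 × 1.16011 ≈ 2663.61 mg.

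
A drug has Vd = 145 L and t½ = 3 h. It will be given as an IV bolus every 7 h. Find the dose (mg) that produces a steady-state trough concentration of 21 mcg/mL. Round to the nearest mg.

τ/t½ = 7/3 ≈ 2.3333, so f = (1/2)^(7/3) ≈ 0.198425.
Cmin,ss = (D/Vd)·f/(1−f), so D = Cmin,ss·Vd·(1−f)/f.
D = 21 × 145 × (1−f)/f ≈ 21 × 145 × 4.03969 ≈ 12300.86 mg.

12301 mg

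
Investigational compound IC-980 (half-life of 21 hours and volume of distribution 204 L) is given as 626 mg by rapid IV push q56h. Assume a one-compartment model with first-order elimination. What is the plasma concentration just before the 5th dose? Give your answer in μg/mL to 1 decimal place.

0.6 μg/mL

f = (1/2)^(τ/t½) = (1/2)^(56/21) ≈ 0.1575.
C₀ = D/Vd = 626/204 ≈ 3.069 μg/mL.
Before the 5th dose, 4 doses have been given. Superposition: Cmin = C₀·(f + f² + … + f^4).
≈ 3.069 × (0.1575 + 0.0248 + 0.0039 + 0.0006) ≈ 3.069 × 0.1868 ≈ 0.573 μg/mL.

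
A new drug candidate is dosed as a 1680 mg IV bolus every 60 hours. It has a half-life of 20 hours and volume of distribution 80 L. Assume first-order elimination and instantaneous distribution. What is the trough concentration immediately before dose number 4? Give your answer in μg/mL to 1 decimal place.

3.0 μg/mL

f = (1/2)^(τ/t½) = (1/2)^(60/20) ≈ 0.1250.
C₀ = D/Vd = 1680/80 ≈ 21.000 μg/mL.
Before the 4th dose, 3 doses have been given. Superposition: Cmin = C₀·(f + f² + … + f^3).
≈ 21.000 × (0.1250 + 0.0156 + 0.0020) ≈ 21.000 × 0.1426 ≈ 2.995 μg/mL.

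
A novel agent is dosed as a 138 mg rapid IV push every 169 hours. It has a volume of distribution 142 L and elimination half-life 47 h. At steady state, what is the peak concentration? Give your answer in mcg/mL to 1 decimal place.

1.1 mcg/mL

k = ln2/t½ = ln2/47 ≈ 0.014748 h⁻¹; fraction remaining f = e^(−kτ) = e^(−0.014748×169) ≈ 0.0827.
Accumulation ratio R = 1/(1 − f) ≈ 1/0.9173 ≈ 1.0902.
Single-dose peak C₀ = D/Vd = 138/142 ≈ 0.972 mcg/mL.
Steady-state peak Cmax,ss = C₀·R ≈ 0.972 × 1.0902 ≈ 1.060 mcg/mL.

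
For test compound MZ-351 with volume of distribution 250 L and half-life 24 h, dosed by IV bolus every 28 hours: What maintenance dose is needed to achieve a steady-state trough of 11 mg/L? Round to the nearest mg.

τ/t½ = 28/24 ≈ 1.1667, so f = (1/2)^(28/24) ≈ 0.445449.
Cmin,ss = (D/Vd)·f/(1−f), so D = Cmin,ss·Vd·(1−f)/f.
D = 11 × 250 × (1−f)/f ≈ 11 × 250 × 1.24493 ≈ 3423.56 mg.

3424 mg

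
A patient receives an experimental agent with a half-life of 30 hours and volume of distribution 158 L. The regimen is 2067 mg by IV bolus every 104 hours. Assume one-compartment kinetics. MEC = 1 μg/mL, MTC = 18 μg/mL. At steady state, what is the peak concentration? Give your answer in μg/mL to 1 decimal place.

Over one 104-h interval, 104/30 ≈ 3.4667 half-lives elapse, leaving f ≈ 0.0905 of each dose.
Accumulation ratio R = 1/(1 − f) ≈ 1/0.9095 ≈ 1.0995.
Each bolus raises the concentration by D/Vd = 2067/158 ≈ 13.082 μg/mL.
Cmax,ss = C₀/(1 − f) ≈ 13.082/0.9095 ≈ 14.384 μg/mL.
Peak 14.4 μg/mL vs MTC 18 μg/mL: below toxic threshold.

14.4 μg/mL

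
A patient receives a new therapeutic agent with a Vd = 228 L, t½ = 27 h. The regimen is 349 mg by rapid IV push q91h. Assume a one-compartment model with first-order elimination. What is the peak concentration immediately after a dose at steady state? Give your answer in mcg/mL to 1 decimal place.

τ/t½ = 91/27 ≈ 3.3704, so fraction remaining f = (1/2)^(91/27) ≈ 0.0967.
At steady state, accumulation factor R = 1/(1 − e^(−kτ)) ≈ 1.1071.
Each bolus raises the concentration by D/Vd = 349/228 ≈ 1.531 mcg/mL.
Steady-state peak Cmax,ss = C₀·R ≈ 1.531 × 1.1071 ≈ 1.695 mcg/mL.

1.7 mcg/mL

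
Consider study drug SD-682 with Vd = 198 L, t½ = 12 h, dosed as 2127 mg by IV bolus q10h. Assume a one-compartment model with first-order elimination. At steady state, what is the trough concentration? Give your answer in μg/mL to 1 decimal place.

Over one 10-h interval, 10/12 ≈ 0.83333 half-lives elapse, leaving f ≈ 0.5612 of each dose.
Each bolus raises the concentration by D/Vd = 2127/198 ≈ 10.742 μg/mL.
Steady-state trough Cmin,ss = C₀·f/(1−f) ≈ 10.742 × 0.5612/0.4388 ≈ 13.738 μg/mL.

13.7 μg/mL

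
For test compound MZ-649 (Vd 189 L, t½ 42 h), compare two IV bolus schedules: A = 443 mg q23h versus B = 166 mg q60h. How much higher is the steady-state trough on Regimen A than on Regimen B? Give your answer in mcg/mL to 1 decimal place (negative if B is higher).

4.6 mcg/mL

Regimen A: f = (1/2)^(23/42) ≈ 0.6841; Cmin,ss = (443/189)·f/(1−f) ≈ 5.076 mcg/mL.
Regimen B: f = (1/2)^(60/42) ≈ 0.3715; Cmin,ss = (166/189)·f/(1−f) ≈ 0.519 mcg/mL.
Difference ≈ 5.076 − 0.519 ≈ 4.557 mcg/mL.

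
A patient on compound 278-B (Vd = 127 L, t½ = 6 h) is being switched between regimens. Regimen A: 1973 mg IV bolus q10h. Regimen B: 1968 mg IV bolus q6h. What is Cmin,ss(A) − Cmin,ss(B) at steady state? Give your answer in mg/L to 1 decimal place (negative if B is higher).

-8.4 mg/L

Regimen A: f = (1/2)^(10/6) ≈ 0.3150; Cmin,ss = (1973/127)·f/(1−f) ≈ 7.144 mg/L.
Regimen B: f = (1/2)^(6/6) ≈ 0.5000; Cmin,ss = (1968/127)·f/(1−f) ≈ 15.496 mg/L.
Difference ≈ 7.144 − 15.496 ≈ -8.352 mg/L.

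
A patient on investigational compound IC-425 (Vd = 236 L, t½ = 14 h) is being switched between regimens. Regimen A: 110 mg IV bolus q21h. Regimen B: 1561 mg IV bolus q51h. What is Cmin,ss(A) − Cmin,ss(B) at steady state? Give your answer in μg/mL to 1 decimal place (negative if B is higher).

-0.3 μg/mL

Regimen A: f = (1/2)^(21/14) ≈ 0.3536; Cmin,ss = (110/236)·f/(1−f) ≈ 0.255 μg/mL.
Regimen B: f = (1/2)^(51/14) ≈ 0.0801; Cmin,ss = (1561/236)·f/(1−f) ≈ 0.576 μg/mL.
Difference ≈ 0.255 − 0.576 ≈ -0.321 μg/mL.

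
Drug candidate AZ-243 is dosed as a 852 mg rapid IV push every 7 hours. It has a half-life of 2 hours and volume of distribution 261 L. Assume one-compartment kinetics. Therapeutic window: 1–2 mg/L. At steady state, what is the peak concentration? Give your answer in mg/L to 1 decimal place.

k = ln2/t½ = ln2/2 ≈ 0.346574 h⁻¹; fraction remaining f = e^(−kτ) = e^(−0.346574×7) ≈ 0.0884.
At steady state, accumulation factor R = 1/(1 − e^(−kτ)) ≈ 1.0970.
Each bolus raises the concentration by D/Vd = 852/261 ≈ 3.264 mg/L.
Steady-state peak Cmax,ss = C₀·R ≈ 3.264 × 1.0970 ≈ 3.581 mg/L.
Peak 3.6 mg/L vs MTC 2 mg/L: exceeds toxic threshold.

3.6 mg/L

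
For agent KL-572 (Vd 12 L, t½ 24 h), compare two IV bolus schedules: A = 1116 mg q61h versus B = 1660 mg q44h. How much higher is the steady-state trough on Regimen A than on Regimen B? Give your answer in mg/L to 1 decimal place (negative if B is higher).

-34.7 mg/L

Regimen A: f = (1/2)^(61/24) ≈ 0.1717; Cmin,ss = (1116/12)·f/(1−f) ≈ 19.278 mg/L.
Regimen B: f = (1/2)^(44/24) ≈ 0.2806; Cmin,ss = (1660/12)·f/(1−f) ≈ 53.957 mg/L.
Difference ≈ 19.278 − 53.957 ≈ -34.679 mg/L.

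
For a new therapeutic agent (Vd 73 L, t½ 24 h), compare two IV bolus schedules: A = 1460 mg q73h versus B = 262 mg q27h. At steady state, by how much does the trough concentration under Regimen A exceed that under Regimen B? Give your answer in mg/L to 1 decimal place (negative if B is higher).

-0.3 mg/L

Regimen A: f = (1/2)^(73/24) ≈ 0.1214; Cmin,ss = (1460/73)·f/(1−f) ≈ 2.763 mg/L.
Regimen B: f = (1/2)^(27/24) ≈ 0.4585; Cmin,ss = (262/73)·f/(1−f) ≈ 3.039 mg/L.
Difference ≈ 2.763 − 3.039 ≈ -0.276 mg/L.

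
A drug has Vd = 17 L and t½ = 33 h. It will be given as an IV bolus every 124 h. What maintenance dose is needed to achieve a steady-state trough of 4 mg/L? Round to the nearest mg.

852 mg

τ/t½ = 124/33 ≈ 3.7576, so f = (1/2)^(124/33) ≈ 0.073936.
Cmin,ss = (D/Vd)·f/(1−f), so D = Cmin,ss·Vd·(1−f)/f.
D = 4 × 17 × (1−f)/f ≈ 4 × 17 × 12.52521 ≈ 851.71 mg.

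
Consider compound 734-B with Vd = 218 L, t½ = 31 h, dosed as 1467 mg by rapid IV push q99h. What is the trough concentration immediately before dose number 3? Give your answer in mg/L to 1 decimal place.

f = (1/2)^(τ/t½) = (1/2)^(99/31) ≈ 0.1093.
C₀ = D/Vd = 1467/218 ≈ 6.729 mg/L.
Before the 3rd dose, 2 doses have been given. Superposition: Cmin = C₀·(f + f²).
≈ 6.729 × (0.1093 + 0.0119) ≈ 6.729 × 0.1212 ≈ 0.816 mg/L.

0.8 mg/L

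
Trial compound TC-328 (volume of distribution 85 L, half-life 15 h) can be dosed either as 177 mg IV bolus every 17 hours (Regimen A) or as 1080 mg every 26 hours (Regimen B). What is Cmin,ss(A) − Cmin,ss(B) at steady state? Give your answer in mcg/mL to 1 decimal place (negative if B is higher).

-3.7 mcg/mL

Regimen A: f = (1/2)^(17/15) ≈ 0.4559; Cmin,ss = (177/85)·f/(1−f) ≈ 1.745 mcg/mL.
Regimen B: f = (1/2)^(26/15) ≈ 0.3008; Cmin,ss = (1080/85)·f/(1−f) ≈ 5.466 mcg/mL.
Difference ≈ 1.745 − 5.466 ≈ -3.721 mcg/mL.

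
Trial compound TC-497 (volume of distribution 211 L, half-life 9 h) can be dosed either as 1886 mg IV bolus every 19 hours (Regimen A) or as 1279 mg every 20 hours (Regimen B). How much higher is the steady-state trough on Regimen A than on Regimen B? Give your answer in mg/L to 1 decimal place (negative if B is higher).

1.0 mg/L

Regimen A: f = (1/2)^(19/9) ≈ 0.2315; Cmin,ss = (1886/211)·f/(1−f) ≈ 2.693 mg/L.
Regimen B: f = (1/2)^(20/9) ≈ 0.2143; Cmin,ss = (1279/211)·f/(1−f) ≈ 1.653 mg/L.
Difference ≈ 2.693 − 1.653 ≈ 1.040 mg/L.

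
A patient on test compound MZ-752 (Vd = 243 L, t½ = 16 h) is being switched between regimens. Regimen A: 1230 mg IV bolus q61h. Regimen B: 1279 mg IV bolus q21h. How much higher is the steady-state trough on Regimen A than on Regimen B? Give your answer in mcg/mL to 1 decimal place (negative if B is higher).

-3.2 mcg/mL

Regimen A: f = (1/2)^(61/16) ≈ 0.0712; Cmin,ss = (1230/243)·f/(1−f) ≈ 0.388 mcg/mL.
Regimen B: f = (1/2)^(21/16) ≈ 0.4026; Cmin,ss = (1279/243)·f/(1−f) ≈ 3.547 mcg/mL.
Difference ≈ 0.388 − 3.547 ≈ -3.159 mcg/mL.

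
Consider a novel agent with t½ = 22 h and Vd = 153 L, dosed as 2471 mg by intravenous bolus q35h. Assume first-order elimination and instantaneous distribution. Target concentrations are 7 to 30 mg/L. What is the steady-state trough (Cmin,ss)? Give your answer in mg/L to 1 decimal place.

8.0 mg/L

k = ln2/t½ = ln2/22 ≈ 0.031507 h⁻¹; fraction remaining f = e^(−kτ) = e^(−0.031507×35) ≈ 0.3320.
Each bolus raises the concentration by D/Vd = 2471/153 ≈ 16.150 mg/L.
Steady-state trough Cmin,ss = C₀·f/(1−f) ≈ 16.150 × 0.3320/0.6680 ≈ 8.027 mg/L.
Trough 8.0 mg/L vs MEC 7 mg/L: adequate.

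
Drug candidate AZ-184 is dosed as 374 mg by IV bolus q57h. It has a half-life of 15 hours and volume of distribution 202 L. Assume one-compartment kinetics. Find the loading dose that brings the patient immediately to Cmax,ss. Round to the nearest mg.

f = (1/2)^(57/15) ≈ 0.071794; accumulation ratio R = 1/(1−f) ≈ 1.07735.
Loading dose to hit Cmax,ss on first dose: D_load = D_maint·R ≈ 374 × 1.07735 ≈ 402.93 mg.

403 mg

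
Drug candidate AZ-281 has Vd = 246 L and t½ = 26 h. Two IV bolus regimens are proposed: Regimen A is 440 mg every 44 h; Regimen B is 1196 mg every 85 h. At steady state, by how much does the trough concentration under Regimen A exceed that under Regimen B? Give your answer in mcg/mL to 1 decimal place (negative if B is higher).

0.2 mcg/mL

Regimen A: f = (1/2)^(44/26) ≈ 0.3094; Cmin,ss = (440/246)·f/(1−f) ≈ 0.801 mcg/mL.
Regimen B: f = (1/2)^(85/26) ≈ 0.1037; Cmin,ss = (1196/246)·f/(1−f) ≈ 0.562 mcg/mL.
Difference ≈ 0.801 − 0.562 ≈ 0.239 mcg/mL.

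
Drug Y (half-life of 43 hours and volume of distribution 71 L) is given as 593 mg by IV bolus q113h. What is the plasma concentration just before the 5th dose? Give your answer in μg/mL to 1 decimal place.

f = (1/2)^(τ/t½) = (1/2)^(113/43) ≈ 0.1618.
C₀ = D/Vd = 593/71 ≈ 8.352 μg/mL.
Before the 5th dose, 4 doses have been given. Superposition: Cmin = C₀·(f + f² + … + f^4).
≈ 8.352 × (0.1618 + 0.0262 + 0.0042 + 0.0007) ≈ 8.352 × 0.1929 ≈ 1.611 μg/mL.

1.6 μg/mL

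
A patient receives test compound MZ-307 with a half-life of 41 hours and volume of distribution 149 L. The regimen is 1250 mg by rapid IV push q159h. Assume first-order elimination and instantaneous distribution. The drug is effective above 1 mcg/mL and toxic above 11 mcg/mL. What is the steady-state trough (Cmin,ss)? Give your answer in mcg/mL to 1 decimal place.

Over one 159-h interval, 159/41 ≈ 3.878 half-lives elapse, leaving f ≈ 0.0680 of each dose.
At steady state, accumulation factor R = 1/(1 − e^(−kτ)) ≈ 1.0730.
Each bolus raises the concentration by D/Vd = 1250/149 ≈ 8.389 mcg/mL.
Cmax,ss = C₀/(1 − f) ≈ 8.389/0.9320 ≈ 9.001 mcg/mL.
One interval later, Cmin,ss = Cmax,ss·e^(−kτ) ≈ 9.001 × 0.0680 ≈ 0.612 mcg/mL.
Trough 0.6 mcg/mL vs MEC 1 mcg/mL: subtherapeutic.

0.6 mcg/mL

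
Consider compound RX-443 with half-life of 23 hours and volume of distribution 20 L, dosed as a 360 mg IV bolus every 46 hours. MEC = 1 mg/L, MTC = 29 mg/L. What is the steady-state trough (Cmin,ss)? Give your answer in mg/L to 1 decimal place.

The dosing interval is 2 half-lives, so f = 2^(−2) = 0.25.
Accumulation ratio R = 1/(1 − f) = 1/0.75 = 4/3.
Single-dose peak C₀ = D/Vd = 360/20 = 18 mg/L.
Steady-state peak Cmax,ss = C₀·R = 18 × 4/3 ≈ 24.000 mg/L.
Steady-state trough Cmin,ss = Cmax,ss·f ≈ 24.000 × 0.25 ≈ 6.000 mg/L.
Trough 6.0 mg/L vs MEC 1 mg/L: adequate.

6.0 mg/L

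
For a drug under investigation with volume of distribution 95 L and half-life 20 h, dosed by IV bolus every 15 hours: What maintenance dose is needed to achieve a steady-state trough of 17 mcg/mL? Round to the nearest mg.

1101 mg

τ/t½ = 15/20 ≈ 0.75, so f = (1/2)^(15/20) ≈ 0.594604.
Cmin,ss = (D/Vd)·f/(1−f), so D = Cmin,ss·Vd·(1−f)/f.
D = 17 × 95 × (1−f)/f ≈ 17 × 95 × 0.68179 ≈ 1101.09 mg.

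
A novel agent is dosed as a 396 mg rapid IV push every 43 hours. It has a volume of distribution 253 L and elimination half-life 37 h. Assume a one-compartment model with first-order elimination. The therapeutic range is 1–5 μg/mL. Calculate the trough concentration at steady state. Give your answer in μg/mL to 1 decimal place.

Over one 43-h interval, 43/37 ≈ 1.1622 half-lives elapse, leaving f ≈ 0.4468 of each dose.
At steady state, accumulation factor R = 1/(1 − e^(−kτ)) ≈ 1.8077.
Each bolus raises the concentration by D/Vd = 396/253 ≈ 1.565 μg/mL.
Cmax,ss = C₀/(1 − f) ≈ 1.565/0.5532 ≈ 2.829 μg/mL.
Steady-state trough Cmin,ss = Cmax,ss·f ≈ 2.829 × 0.4468 ≈ 1.264 μg/mL.
Trough 1.3 μg/mL vs MEC 1 μg/mL: adequate.

1.3 μg/mL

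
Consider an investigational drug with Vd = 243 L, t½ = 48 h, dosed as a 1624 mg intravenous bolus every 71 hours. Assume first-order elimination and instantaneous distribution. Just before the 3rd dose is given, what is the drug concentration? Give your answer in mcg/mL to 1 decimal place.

f = (1/2)^(τ/t½) = (1/2)^(71/48) ≈ 0.3587.
C₀ = D/Vd = 1624/243 ≈ 6.683 mcg/mL.
Before the 3rd dose, 2 doses have been given. Superposition: Cmin = C₀·(f + f²).
≈ 6.683 × (0.3587 + 0.1287) ≈ 6.683 × 0.4874 ≈ 3.257 mcg/mL.

3.3 mcg/mL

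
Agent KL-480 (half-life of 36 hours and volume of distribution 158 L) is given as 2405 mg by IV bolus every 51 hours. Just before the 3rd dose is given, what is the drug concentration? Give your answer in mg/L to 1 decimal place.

f = (1/2)^(τ/t½) = (1/2)^(51/36) ≈ 0.3746.
C₀ = D/Vd = 2405/158 ≈ 15.222 mg/L.
Before the 3rd dose, 2 doses have been given. Superposition: Cmin = C₀·(f + f²).
≈ 15.222 × (0.3746 + 0.1403) ≈ 15.222 × 0.5149 ≈ 7.838 mg/L.

7.8 mg/L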